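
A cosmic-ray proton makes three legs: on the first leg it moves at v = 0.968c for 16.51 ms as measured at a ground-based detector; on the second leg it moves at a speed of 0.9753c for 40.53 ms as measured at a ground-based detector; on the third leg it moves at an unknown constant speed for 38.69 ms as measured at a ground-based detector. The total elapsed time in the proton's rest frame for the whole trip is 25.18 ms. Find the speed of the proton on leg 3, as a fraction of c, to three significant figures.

β = 0.950

Leg 1: γ = 1/√(1 − 0.968²) = 1/√0.06298 = 3.985; τ_1 = 16.51/3.985 = 4.143 ms.
Leg 2: γ = 1/√(1 − 0.9753²) = 1/√0.04879 = 4.527; τ_2 = 40.53/4.527 = 8.952 ms.
Leg 3: speed unknown; τ_3 = 38.69/γ_3.
Total proper time: 4.143 + 8.952 + τ_3 = 25.18, so τ_3 = 25.18 − 13.10 = 12.08 ms.
γ_3 = 38.69/12.08 = 3.202; β = √(1 − 1/γ²) = √0.9024.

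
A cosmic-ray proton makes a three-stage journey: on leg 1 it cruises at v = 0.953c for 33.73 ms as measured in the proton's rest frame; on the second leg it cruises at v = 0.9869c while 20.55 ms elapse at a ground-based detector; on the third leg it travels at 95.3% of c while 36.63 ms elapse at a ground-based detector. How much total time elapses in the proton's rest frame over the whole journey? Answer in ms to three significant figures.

Leg 1: 33.73 ms is already measured in the proton's rest frame.
Leg 2: γ = 1/√(1 − 0.9869²) = 1/√0.02603 = 6.198; τ_2 = 20.55/6.198 = 3.315 ms.
Leg 3: β = 0.953; γ = 1/√(1 − 0.953²) = 1/√0.09179 = 3.301; τ_3 = 36.63/3.301 = 11.10 ms.
Total: 33.73 + 3.315 + 11.10 ms.

τ = 48.1 ms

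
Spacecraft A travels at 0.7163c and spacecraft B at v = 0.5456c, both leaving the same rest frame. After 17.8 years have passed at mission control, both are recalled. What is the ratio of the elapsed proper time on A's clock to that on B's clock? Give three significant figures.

A: γ = 1/√(1 − 0.7163²) = 1/√0.4869 = 1.433. B: γ = 1/√(1 − 0.5456²) = 1/√0.7023 = 1.193.
τ_A/τ_B = γ_B/γ_A = 1.193/1.433 = 0.8326, so τ_A/τ_B = 0.8326.

τ_A/τ_B = 0.833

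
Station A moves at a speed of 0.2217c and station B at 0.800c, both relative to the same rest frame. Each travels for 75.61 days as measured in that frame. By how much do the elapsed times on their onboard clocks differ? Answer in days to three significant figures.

|τ_A − τ_B| = 28.4 days

A: γ = 1/√(1 − 0.2217²) = 1/√0.9508 = 1.026; τ_A = 75.61/1.026 = 73.73 days.
B: γ = 1/√(1 − 0.800²) = 5/3 ≈ 1.667; τ_B = 75.61/1.667 = 45.37 days.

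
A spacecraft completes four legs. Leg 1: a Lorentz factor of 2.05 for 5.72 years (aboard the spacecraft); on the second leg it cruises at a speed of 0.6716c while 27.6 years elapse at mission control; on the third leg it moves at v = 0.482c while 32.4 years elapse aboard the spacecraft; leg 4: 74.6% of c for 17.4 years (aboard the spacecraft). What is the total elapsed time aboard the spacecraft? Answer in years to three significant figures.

τ = 76.0 years

Leg 1: 5.72 years is already measured aboard the spacecraft.
Leg 2: γ = 1/√(1 − 0.6716²) = 1/√0.5490 = 1.350; τ_2 = 27.6/1.350 = 20.45 years.
Leg 3: 32.4 years is already measured aboard the spacecraft.
Leg 4: 17.4 years is already measured aboard the spacecraft.
Total: 5.720 + 20.45 + 32.40 + 17.40 years.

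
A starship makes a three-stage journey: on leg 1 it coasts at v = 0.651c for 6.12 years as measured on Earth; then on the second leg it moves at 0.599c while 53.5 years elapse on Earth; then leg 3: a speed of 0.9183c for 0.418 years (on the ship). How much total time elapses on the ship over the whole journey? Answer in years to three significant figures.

τ = 47.9 years

Leg 1: γ = 1/√(1 − 0.651²) = 1/√0.5762 = 1.317; τ_1 = 6.12/1.317 = 4.646 years.
Leg 2: γ = 1/√(1 − 0.599²) = 1/√0.6412 = 1.249; τ_2 = 53.5/1.249 = 42.84 years.
Leg 3: 0.418 years is already measured on the ship.
Total: 4.646 + 42.84 + 0.4180 years.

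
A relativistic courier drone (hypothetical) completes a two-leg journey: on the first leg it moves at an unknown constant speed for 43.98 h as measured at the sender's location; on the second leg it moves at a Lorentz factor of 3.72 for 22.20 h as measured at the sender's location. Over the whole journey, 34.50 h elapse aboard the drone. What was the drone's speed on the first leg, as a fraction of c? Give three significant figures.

Leg 1: speed unknown; τ_1 = 43.98/γ_1.
Leg 2: γ = 3.72; τ_2 = 22.20/3.720 = 5.968 h.
Total proper time: τ_1 + 5.968 = 34.50, so τ_1 = 34.50 − 5.968 = 28.53 h.
γ_1 = 43.98/28.53 = 1.541; β = √(1 − 1/γ²) = √0.5791.

β = 0.761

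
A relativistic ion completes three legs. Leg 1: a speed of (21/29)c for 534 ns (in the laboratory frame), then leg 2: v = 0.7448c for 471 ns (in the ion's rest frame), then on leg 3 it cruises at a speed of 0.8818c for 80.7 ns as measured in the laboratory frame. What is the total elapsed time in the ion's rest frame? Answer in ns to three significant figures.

Leg 1: γ = 1/√(1 − (21/29)²) = 29/20 = 1.450; τ_1 = 534/1.450 = 368.3 ns.
Leg 2: 471 ns is already measured in the ion's rest frame.
Leg 3: γ = 1/√(1 − 0.8818²) = 1/√0.2224 = 2.120; τ_3 = 80.7/2.120 = 38.06 ns.
Total: 368.3 + 471.0 + 38.06 ns.

τ = 877 ns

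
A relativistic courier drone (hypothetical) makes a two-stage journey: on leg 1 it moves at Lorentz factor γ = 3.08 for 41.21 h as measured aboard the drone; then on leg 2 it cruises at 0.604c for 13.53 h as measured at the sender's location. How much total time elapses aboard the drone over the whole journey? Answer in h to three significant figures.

Leg 1: 41.21 h is already measured aboard the drone.
Leg 2: γ = 1/√(1 − 0.604²) = 1/√0.6352 = 1.255; τ_2 = 13.53/1.255 = 10.78 h.
Total: 41.21 + 10.78 h.

τ = 52.0 h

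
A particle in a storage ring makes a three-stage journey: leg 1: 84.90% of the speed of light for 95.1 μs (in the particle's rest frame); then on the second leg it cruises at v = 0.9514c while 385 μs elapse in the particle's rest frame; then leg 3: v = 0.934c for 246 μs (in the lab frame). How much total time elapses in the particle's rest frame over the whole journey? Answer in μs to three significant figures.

τ = 568 μs

Leg 1: 95.1 μs is already measured in the particle's rest frame.
Leg 2: 385 μs is already measured in the particle's rest frame.
Leg 3: γ = 1/√(1 − 0.934²) = 1/√0.1276 = 2.799; τ_3 = 246/2.799 = 87.89 μs.
Total: 95.10 + 385.0 + 87.89 μs.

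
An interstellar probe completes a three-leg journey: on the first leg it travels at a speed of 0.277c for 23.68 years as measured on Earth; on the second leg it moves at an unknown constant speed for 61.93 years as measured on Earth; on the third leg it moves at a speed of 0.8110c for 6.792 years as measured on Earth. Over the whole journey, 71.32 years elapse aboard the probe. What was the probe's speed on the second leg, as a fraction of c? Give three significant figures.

Leg 1: γ = 1/√(1 − 0.277²) = 1/√0.9233 = 1.041; τ_1 = 23.68/1.041 = 22.75 years.
Leg 2: speed unknown; τ_2 = 61.93/γ_2.
Leg 3: γ = 1/√(1 − 0.8110²) = 1/√0.3423 = 1.709; τ_3 = 6.792/1.709 = 3.974 years.
Total proper time: 22.75 + τ_2 + 3.974 = 71.32, so τ_2 = 71.32 − 26.73 = 44.59 years.
γ_2 = 61.93/44.59 = 1.389; β = √(1 − 1/γ²) = √0.4815.

β = 0.694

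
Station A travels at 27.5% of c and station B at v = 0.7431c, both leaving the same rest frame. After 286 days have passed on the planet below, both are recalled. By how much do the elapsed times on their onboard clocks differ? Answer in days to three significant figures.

|τ_A − τ_B| = 83.6 days

A: β = 0.275; γ = 1/√(1 − 0.275²) = 1/√0.9244 = 1.040; τ_A = 286/1.040 = 275.0 days.
B: γ = 1/√(1 − 0.7431²) = 1/√0.4478 = 1.494; τ_B = 286/1.494 = 191.4 days.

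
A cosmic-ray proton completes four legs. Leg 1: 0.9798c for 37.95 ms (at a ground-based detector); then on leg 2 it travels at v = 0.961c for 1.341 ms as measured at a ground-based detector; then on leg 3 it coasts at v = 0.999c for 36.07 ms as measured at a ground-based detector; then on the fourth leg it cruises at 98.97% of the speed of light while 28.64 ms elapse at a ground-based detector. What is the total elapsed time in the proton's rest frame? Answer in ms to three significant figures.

Leg 1: γ = 1/√(1 − 0.9798²) = 1/√0.03999 = 5.001; τ_1 = 37.95/5.001 = 7.589 ms.
Leg 2: γ = 1/√(1 − 0.961²) = 1/√0.07648 = 3.616; τ_2 = 1.341/3.616 = 0.3709 ms.
Leg 3: γ = 1/√(1 − 0.999²) = 1/√0.001999 = 22.37; τ_3 = 36.07/22.37 = 1.613 ms.
Leg 4: β = 0.9897; γ = 1/√(1 − 0.9897²) = 1/√0.02049 = 6.985; τ_4 = 28.64/6.985 = 4.100 ms.
Total: 7.589 + 0.3709 + 1.613 + 4.100 ms.

τ = 13.7 ms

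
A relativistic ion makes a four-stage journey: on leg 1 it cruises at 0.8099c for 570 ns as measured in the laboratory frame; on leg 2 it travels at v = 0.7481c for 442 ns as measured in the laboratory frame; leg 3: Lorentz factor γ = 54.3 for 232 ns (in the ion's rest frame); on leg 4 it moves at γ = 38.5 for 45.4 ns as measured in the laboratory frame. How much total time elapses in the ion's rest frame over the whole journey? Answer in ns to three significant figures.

τ = 861 ns

Leg 1: γ = 1/√(1 − 0.8099²) = 1/√0.3441 = 1.705; τ_1 = 570/1.705 = 334.3 ns.
Leg 2: γ = 1/√(1 − 0.7481²) = 1/√0.4403 = 1.507; τ_2 = 442/1.507 = 293.3 ns.
Leg 3: 232 ns is already measured in the ion's rest frame.
Leg 4: γ = 38.5; τ_4 = 45.4/38.50 = 1.179 ns.
Total: 334.3 + 293.3 + 232.0 + 1.179 ns.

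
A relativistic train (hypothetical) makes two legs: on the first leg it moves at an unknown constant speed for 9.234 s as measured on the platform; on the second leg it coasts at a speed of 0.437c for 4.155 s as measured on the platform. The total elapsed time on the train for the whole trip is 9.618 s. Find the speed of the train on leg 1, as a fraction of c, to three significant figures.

β = 0.771

Leg 1: speed unknown; τ_1 = 9.234/γ_1.
Leg 2: γ = 1/√(1 − 0.437²) = 1/√0.8090 = 1.112; τ_2 = 4.155/1.112 = 3.737 s.
Total proper time: τ_1 + 3.737 = 9.618, so τ_1 = 9.618 − 3.737 = 5.881 s.
γ_1 = 9.234/5.881 = 1.570; β = √(1 − 1/γ²) = √0.5944.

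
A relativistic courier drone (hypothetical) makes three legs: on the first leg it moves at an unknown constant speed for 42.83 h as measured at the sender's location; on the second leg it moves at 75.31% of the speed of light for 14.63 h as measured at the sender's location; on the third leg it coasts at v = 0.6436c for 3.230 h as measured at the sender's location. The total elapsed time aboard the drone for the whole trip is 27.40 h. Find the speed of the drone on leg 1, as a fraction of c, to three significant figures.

β = 0.934

Leg 1: speed unknown; τ_1 = 42.83/γ_1.
Leg 2: β = 0.7531; γ = 1/√(1 − 0.7531²) = 1/√0.4328 = 1.520; τ_2 = 14.63/1.520 = 9.625 h.
Leg 3: γ = 1/√(1 − 0.6436²) = 1/√0.5858 = 1.307; τ_3 = 3.230/1.307 = 2.472 h.
Total proper time: τ_1 + 9.625 + 2.472 = 27.40, so τ_1 = 27.40 − 12.10 = 15.30 h.
γ_1 = 42.83/15.30 = 2.799; β = √(1 − 1/γ²) = √0.8723.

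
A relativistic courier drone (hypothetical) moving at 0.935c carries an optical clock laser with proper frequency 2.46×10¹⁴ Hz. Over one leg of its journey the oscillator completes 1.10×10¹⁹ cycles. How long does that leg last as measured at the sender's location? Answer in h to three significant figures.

Δt = 35.0 h

γ = 1/√(1 − 0.935²) = 1/√0.1258 = 2.820
Proper time for N cycles: τ = N/f = 1.10×10¹⁹/(2.46×10¹⁴) = 4.472×10⁴ s = 12.42 h.
Lab-frame duration Δt = γτ = 2.820 × 12.42 = 35.02 h.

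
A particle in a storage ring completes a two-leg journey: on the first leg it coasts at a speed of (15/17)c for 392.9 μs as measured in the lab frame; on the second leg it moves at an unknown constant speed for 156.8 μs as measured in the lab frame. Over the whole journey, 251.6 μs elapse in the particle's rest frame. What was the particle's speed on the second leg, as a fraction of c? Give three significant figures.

β = 0.905

Leg 1: γ = 1/√(1 − (15/17)²) = 17/8 = 2.125; τ_1 = 392.9/2.125 = 184.9 μs.
Leg 2: speed unknown; τ_2 = 156.8/γ_2.
Total proper time: 184.9 + τ_2 = 251.6, so τ_2 = 251.6 − 184.9 = 66.71 μs.
γ_2 = 156.8/66.71 = 2.351; β = √(1 − 1/γ²) = √0.8190.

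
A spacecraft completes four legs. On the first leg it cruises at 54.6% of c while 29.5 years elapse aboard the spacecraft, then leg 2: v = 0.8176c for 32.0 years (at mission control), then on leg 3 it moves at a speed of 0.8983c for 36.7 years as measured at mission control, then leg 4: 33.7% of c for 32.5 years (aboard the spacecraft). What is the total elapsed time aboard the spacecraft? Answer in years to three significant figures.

τ = 96.6 years

Leg 1: 29.5 years is already measured aboard the spacecraft.
Leg 2: γ = 1/√(1 − 0.8176²) = 1/√0.3315 = 1.737; τ_2 = 32.0/1.737 = 18.43 years.
Leg 3: γ = 1/√(1 − 0.8983²) = 1/√0.1931 = 2.276; τ_3 = 36.7/2.276 = 16.13 years.
Leg 4: 32.5 years is already measured aboard the spacecraft.
Total: 29.50 + 18.43 + 16.13 + 32.50 years.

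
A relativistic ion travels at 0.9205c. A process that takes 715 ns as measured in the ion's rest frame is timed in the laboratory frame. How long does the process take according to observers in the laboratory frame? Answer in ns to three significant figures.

Δt = 1830 ns

γ = 1/√(1 − 0.9205²) = 1/√0.1527 = 2.559
The interval measured in the ion's rest frame is the proper time (both events occur at the same place in that frame); the lab-frame interval is Δt = γτ = 2.559 × 715 ns.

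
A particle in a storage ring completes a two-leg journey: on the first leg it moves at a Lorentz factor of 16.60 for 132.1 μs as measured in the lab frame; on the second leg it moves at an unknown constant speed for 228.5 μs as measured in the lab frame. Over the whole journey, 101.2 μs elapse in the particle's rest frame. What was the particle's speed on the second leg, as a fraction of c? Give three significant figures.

β = 0.913

Leg 1: γ = 16.60; τ_1 = 132.1/16.60 = 7.958 μs.
Leg 2: speed unknown; τ_2 = 228.5/γ_2.
Total proper time: 7.958 + τ_2 = 101.2, so τ_2 = 101.2 − 7.958 = 93.24 μs.
γ_2 = 228.5/93.24 = 2.451; β = √(1 − 1/γ²) = √0.8335.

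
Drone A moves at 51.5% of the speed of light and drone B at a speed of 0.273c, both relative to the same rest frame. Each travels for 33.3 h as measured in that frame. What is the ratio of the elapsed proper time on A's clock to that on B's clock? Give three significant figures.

A: β = 0.515; γ = 1/√(1 − 0.515²) = 1/√0.7348 = 1.167. B: γ = 1/√(1 − 0.273²) = 1/√0.9255 = 1.039.
τ_A/τ_B = γ_B/γ_A = 1.039/1.167 = 0.8910, so τ_A/τ_B = 0.8910.

τ_A/τ_B = 0.891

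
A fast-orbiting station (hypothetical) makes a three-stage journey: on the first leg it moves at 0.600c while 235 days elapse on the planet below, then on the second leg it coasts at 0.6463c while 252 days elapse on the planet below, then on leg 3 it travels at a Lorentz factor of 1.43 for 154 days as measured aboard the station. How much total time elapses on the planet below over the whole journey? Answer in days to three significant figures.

Δt = 707 days

Leg 1: 235 days is already measured on the planet below.
Leg 2: 252 days is already measured on the planet below.
Leg 3: γ = 1.43; Δt_3 = 1.430 × 154 = 220.2 days.
Total: 235.0 + 252.0 + 220.2 days.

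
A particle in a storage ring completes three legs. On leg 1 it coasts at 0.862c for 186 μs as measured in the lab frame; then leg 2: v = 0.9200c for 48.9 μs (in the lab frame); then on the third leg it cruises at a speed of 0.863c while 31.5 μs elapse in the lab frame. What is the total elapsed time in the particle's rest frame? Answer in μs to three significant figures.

Leg 1: γ = 1/√(1 − 0.862²) = 1/√0.2570 = 1.973; τ_1 = 186/1.973 = 94.28 μs.
Leg 2: γ = 1/√(1 − 0.9200²) = 1/√0.1536 = 2.552; τ_2 = 48.9/2.552 = 19.16 μs.
Leg 3: γ = 1/√(1 − 0.863²) = 1/√0.2552 = 1.979; τ_3 = 31.5/1.979 = 15.91 μs.
Total: 94.28 + 19.16 + 15.91 μs.

τ = 129 μs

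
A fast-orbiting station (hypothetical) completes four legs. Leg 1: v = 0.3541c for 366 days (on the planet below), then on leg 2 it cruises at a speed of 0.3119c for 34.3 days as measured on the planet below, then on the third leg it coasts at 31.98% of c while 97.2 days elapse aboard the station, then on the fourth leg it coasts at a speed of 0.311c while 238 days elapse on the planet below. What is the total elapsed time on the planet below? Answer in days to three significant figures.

Leg 1: 366 days is already measured on the planet below.
Leg 2: 34.3 days is already measured on the planet below.
Leg 3: β = 0.3198; γ = 1/√(1 − 0.3198²) = 1/√0.8977 = 1.055; Δt_3 = 1.055 × 97.2 = 102.6 days.
Leg 4: 238 days is already measured on the planet below.
Total: 366.0 + 34.30 + 102.6 + 238.0 days.

Δt = 741 days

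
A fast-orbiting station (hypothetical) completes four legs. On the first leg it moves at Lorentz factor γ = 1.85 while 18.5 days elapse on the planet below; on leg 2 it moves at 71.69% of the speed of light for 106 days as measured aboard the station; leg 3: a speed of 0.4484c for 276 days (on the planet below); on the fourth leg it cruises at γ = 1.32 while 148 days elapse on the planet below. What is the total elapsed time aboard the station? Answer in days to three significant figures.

τ = 475 days

Leg 1: γ = 1.85; τ_1 = 18.5/1.850 = 10.00 days.
Leg 2: 106 days is already measured aboard the station.
Leg 3: γ = 1/√(1 − 0.4484²) = 1/√0.7989 = 1.119; τ_3 = 276/1.119 = 246.7 days.
Leg 4: γ = 1.32; τ_4 = 148/1.320 = 112.1 days.
Total: 10.00 + 106.0 + 246.7 + 112.1 days.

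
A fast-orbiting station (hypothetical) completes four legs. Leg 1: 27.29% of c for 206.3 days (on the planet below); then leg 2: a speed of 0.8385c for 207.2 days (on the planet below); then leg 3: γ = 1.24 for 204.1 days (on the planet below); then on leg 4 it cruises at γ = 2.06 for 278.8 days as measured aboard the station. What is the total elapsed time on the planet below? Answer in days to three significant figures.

Δt = 1190 days

Leg 1: 206.3 days is already measured on the planet below.
Leg 2: 207.2 days is already measured on the planet below.
Leg 3: 204.1 days is already measured on the planet below.
Leg 4: γ = 2.06; Δt_4 = 2.060 × 278.8 = 574.3 days.
Total: 206.3 + 207.2 + 204.1 + 574.3 days.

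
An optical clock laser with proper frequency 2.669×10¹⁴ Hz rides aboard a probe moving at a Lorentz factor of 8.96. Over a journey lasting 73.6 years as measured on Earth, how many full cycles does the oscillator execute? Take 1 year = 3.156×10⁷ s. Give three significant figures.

γ = 8.96
The oscillator's own cycle count is N = f × τ where τ is the proper time aboard the probe. τ = Δt/γ = 73.6/8.960 = 8.214 years = 2.592×10⁸ s.
N = 2.669×10¹⁴ × 2.592×10⁸ = 6.919×10²².

N = 6.92×10²²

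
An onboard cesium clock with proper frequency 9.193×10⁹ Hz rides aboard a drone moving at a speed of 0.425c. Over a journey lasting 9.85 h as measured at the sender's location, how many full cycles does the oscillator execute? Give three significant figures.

N = 2.95×10¹⁴

γ = 1/√(1 − 0.425²) = 1/√0.8194 = 1.105
The oscillator's own cycle count is N = f × τ where τ is the proper time aboard the drone. τ = Δt/γ = 9.85/1.105 = 8.916 h = 3.210×10⁴ s.
N = 9.193×10⁹ × 3.210×10⁴ = 2.951×10¹⁴.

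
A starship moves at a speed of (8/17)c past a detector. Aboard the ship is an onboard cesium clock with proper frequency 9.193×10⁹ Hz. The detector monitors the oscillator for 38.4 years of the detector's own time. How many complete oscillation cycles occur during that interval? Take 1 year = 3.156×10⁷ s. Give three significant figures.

γ = 1/√(1 − (8/17)²) = 17/15 ≈ 1.133
During 38.4 years of lab time, the oscillator's proper time advances by τ = Δt/γ = 38.4/1.133 = 33.88 years = 1.069×10⁹ s.
N = f × τ = 9.193×10⁹ × 1.069×10⁹ = 9.830×10¹⁸.

N = 9.83×10¹⁸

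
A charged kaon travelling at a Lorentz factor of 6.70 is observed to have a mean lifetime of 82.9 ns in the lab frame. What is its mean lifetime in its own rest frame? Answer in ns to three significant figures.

γ = 6.70
The lab-frame lifetime is the dilated interval; the proper lifetime is τ₀ = Δt/γ = 82.9/6.700 ns.

τ₀ = 12.4 ns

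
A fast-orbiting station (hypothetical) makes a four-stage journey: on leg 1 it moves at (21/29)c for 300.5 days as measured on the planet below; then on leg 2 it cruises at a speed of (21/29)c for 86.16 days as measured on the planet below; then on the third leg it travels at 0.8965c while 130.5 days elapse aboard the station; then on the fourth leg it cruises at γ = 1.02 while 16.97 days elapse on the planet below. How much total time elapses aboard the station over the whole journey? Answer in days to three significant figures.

Leg 1: γ = 1/√(1 − (21/29)²) = 29/20 = 1.450; τ_1 = 300.5/1.450 = 207.2 days.
Leg 2: γ = 1/√(1 − (21/29)²) = 29/20 = 1.450; τ_2 = 86.16/1.450 = 59.42 days.
Leg 3: 130.5 days is already measured aboard the station.
Leg 4: γ = 1.02; τ_4 = 16.97/1.020 = 16.64 days.
Total: 207.2 + 59.42 + 130.5 + 16.64 days.

τ = 414 days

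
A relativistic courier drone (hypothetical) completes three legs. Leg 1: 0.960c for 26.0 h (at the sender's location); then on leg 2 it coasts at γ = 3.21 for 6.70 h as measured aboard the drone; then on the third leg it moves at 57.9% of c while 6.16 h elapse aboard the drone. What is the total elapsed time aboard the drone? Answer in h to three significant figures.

τ = 20.1 h

Leg 1: γ = 1/√(1 − 0.960²) = 25/7 ≈ 3.571; τ_1 = 26.0/3.571 = 7.280 h.
Leg 2: 6.70 h is already measured aboard the drone.
Leg 3: 6.16 h is already measured aboard the drone.
Total: 7.280 + 6.700 + 6.160 h.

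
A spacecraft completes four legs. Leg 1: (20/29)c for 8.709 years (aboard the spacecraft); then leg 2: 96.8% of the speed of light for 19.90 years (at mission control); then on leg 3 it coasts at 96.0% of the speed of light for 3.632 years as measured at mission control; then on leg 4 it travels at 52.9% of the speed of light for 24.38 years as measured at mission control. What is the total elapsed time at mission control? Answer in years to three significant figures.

Δt = 59.9 years

Leg 1: γ = 1/√(1 − (20/29)²) = 29/21 ≈ 1.381; Δt_1 = 1.381 × 8.709 = 12.03 years.
Leg 2: 19.90 years is already measured at mission control.
Leg 3: 3.632 years is already measured at mission control.
Leg 4: 24.38 years is already measured at mission control.
Total: 12.03 + 19.90 + 3.632 + 24.38 years.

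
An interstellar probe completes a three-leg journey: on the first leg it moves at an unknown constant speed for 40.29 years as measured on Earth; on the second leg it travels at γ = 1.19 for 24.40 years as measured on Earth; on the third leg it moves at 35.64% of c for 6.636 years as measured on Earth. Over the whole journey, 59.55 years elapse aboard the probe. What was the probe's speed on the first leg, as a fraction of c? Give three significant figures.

Leg 1: speed unknown; τ_1 = 40.29/γ_1.
Leg 2: γ = 1.19; τ_2 = 24.40/1.190 = 20.50 years.
Leg 3: β = 0.3564; γ = 1/√(1 − 0.3564²) = 1/√0.8730 = 1.070; τ_3 = 6.636/1.070 = 6.200 years.
Total proper time: τ_1 + 20.50 + 6.200 = 59.55, so τ_1 = 59.55 − 26.70 = 32.85 years.
γ_1 = 40.29/32.85 = 1.227; β = √(1 − 1/γ²) = √0.3354.

β = 0.579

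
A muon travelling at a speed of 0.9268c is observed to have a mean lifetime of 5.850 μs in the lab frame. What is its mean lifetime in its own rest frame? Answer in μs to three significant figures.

γ = 1/√(1 − 0.9268²) = 1/√0.1410 = 2.663
The lab-frame lifetime is the dilated interval; the proper lifetime is τ₀ = Δt/γ = 5.850/2.663 μs.

τ₀ = 2.20 μs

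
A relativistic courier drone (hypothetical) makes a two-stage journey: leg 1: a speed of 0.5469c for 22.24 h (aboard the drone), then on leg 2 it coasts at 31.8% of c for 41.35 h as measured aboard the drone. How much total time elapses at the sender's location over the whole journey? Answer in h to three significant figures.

Δt = 70.2 h

Leg 1: γ = 1/√(1 − 0.5469²) = 1/√0.7009 = 1.194; Δt_1 = 1.194 × 22.24 = 26.56 h.
Leg 2: β = 0.318; γ = 1/√(1 − 0.318²) = 1/√0.8989 = 1.055; Δt_2 = 1.055 × 41.35 = 43.61 h.
Total: 26.56 + 43.61 h.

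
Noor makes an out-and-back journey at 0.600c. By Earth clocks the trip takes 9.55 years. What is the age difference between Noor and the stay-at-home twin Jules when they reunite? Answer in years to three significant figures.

γ = 1/√(1 − 0.600²) = 5/4 = 1.250
Noor's elapsed proper time: τ = 9.55/1.250 = 7.640 years.
Age gap = Δt − τ = 9.55 − 7.640 years.

Δt − τ = 1.91 years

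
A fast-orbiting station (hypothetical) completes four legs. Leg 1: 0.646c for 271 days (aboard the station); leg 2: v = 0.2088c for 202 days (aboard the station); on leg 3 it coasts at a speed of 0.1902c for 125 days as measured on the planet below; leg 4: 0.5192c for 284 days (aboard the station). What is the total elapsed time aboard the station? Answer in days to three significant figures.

Leg 1: 271 days is already measured aboard the station.
Leg 2: 202 days is already measured aboard the station.
Leg 3: γ = 1/√(1 − 0.1902²) = 1/√0.9638 = 1.019; τ_3 = 125/1.019 = 122.7 days.
Leg 4: 284 days is already measured aboard the station.
Total: 271.0 + 202.0 + 122.7 + 284.0 days.

τ = 880 days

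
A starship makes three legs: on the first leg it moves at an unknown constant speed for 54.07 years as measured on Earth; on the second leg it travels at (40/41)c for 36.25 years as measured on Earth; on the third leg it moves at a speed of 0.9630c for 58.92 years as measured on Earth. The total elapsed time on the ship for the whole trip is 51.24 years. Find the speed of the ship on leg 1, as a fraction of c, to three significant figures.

β = 0.862

Leg 1: speed unknown; τ_1 = 54.07/γ_1.
Leg 2: γ = 1/√(1 − (40/41)²) = 41/9 ≈ 4.556; τ_2 = 36.25/4.556 = 7.957 years.
Leg 3: γ = 1/√(1 − 0.9630²) = 1/√0.07263 = 3.711; τ_3 = 58.92/3.711 = 15.88 years.
Total proper time: τ_1 + 7.957 + 15.88 = 51.24, so τ_1 = 51.24 − 23.84 = 27.40 years.
γ_1 = 54.07/27.40 = 1.973; β = √(1 − 1/γ²) = √0.7431.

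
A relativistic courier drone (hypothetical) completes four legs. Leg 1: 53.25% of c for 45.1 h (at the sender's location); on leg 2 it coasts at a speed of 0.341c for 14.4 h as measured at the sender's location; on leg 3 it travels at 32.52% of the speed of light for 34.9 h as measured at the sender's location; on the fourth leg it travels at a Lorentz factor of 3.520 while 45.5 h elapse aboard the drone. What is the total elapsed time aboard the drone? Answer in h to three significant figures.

Leg 1: β = 0.5325; γ = 1/√(1 − 0.5325²) = 1/√0.7164 = 1.181; τ_1 = 45.1/1.181 = 38.17 h.
Leg 2: γ = 1/√(1 − 0.341²) = 1/√0.8837 = 1.064; τ_2 = 14.4/1.064 = 13.54 h.
Leg 3: β = 0.3252; γ = 1/√(1 − 0.3252²) = 1/√0.8942 = 1.057; τ_3 = 34.9/1.057 = 33.00 h.
Leg 4: 45.5 h is already measured aboard the drone.
Total: 38.17 + 13.54 + 33.00 + 45.50 h.

τ = 130 h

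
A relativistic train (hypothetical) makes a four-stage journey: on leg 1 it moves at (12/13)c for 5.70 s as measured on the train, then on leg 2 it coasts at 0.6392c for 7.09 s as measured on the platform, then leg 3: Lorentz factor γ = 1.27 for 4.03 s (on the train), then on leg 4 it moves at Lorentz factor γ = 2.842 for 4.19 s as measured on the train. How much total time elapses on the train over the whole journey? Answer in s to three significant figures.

τ = 19.4 s

Leg 1: 5.70 s is already measured on the train.
Leg 2: γ = 1/√(1 − 0.6392²) = 1/√0.5914 = 1.300; τ_2 = 7.09/1.300 = 5.452 s.
Leg 3: 4.03 s is already measured on the train.
Leg 4: 4.19 s is already measured on the train.
Total: 5.700 + 5.452 + 4.030 + 4.190 s.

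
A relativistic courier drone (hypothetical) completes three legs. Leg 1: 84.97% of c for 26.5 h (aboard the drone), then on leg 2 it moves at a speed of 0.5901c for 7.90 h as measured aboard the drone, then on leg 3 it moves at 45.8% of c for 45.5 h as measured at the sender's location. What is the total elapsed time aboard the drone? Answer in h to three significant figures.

τ = 74.8 h

Leg 1: 26.5 h is already measured aboard the drone.
Leg 2: 7.90 h is already measured aboard the drone.
Leg 3: β = 0.458; γ = 1/√(1 − 0.458²) = 1/√0.7902 = 1.125; τ_3 = 45.5/1.125 = 40.45 h.
Total: 26.50 + 7.900 + 40.45 h.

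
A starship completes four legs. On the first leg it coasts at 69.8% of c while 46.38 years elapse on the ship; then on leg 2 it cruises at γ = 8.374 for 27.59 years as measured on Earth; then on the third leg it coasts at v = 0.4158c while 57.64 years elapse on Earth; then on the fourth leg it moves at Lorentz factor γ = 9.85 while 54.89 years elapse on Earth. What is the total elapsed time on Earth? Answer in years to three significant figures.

Δt = 205 years

Leg 1: β = 0.698; γ = 1/√(1 − 0.698²) = 1/√0.5128 = 1.396; Δt_1 = 1.396 × 46.38 = 64.77 years.
Leg 2: 27.59 years is already measured on Earth.
Leg 3: 57.64 years is already measured on Earth.
Leg 4: 54.89 years is already measured on Earth.
Total: 64.77 + 27.59 + 57.64 + 54.89 years.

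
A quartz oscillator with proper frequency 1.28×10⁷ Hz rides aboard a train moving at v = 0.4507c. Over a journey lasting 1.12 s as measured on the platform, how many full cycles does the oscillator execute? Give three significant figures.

γ = 1/√(1 − 0.4507²) = 1/√0.7969 = 1.120
The oscillator's own cycle count is N = f × τ where τ is the proper time on the train. τ = Δt/γ = 1.12/1.120 = 0.9998 s = 9.998×10⁻¹ s.
N = 1.28×10⁷ × 9.998×10⁻¹ = 1.280×10⁷.

N = 1.28×10⁷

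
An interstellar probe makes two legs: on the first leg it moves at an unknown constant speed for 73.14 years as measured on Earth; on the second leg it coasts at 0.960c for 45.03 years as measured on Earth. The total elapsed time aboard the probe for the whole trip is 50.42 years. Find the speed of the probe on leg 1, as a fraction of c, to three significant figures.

β = 0.856

Leg 1: speed unknown; τ_1 = 73.14/γ_1.
Leg 2: γ = 1/√(1 − 0.960²) = 25/7 ≈ 3.571; τ_2 = 45.03/3.571 = 12.61 years.
Total proper time: τ_1 + 12.61 = 50.42, so τ_1 = 50.42 − 12.61 = 37.81 years.
γ_1 = 73.14/37.81 = 1.934; β = √(1 − 1/γ²) = √0.7327.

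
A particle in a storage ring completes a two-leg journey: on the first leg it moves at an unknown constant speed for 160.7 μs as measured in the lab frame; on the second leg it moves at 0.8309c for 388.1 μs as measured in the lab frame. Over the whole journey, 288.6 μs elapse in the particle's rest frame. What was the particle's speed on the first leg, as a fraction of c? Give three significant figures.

β = 0.892

Leg 1: speed unknown; τ_1 = 160.7/γ_1.
Leg 2: γ = 1/√(1 − 0.8309²) = 1/√0.3096 = 1.797; τ_2 = 388.1/1.797 = 215.9 μs.
Total proper time: τ_1 + 215.9 = 288.6, so τ_1 = 288.6 − 215.9 = 72.65 μs.
γ_1 = 160.7/72.65 = 2.212; β = √(1 − 1/γ²) = √0.7956.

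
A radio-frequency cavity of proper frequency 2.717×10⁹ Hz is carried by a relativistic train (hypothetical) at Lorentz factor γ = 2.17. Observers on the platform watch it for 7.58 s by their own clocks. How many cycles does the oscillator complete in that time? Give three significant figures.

N = 9.49×10⁹

γ = 2.17
During 7.58 s of lab time, the oscillator's proper time advances by τ = Δt/γ = 7.58/2.170 = 3.493 s = 3.493×10⁰ s.
N = f × τ = 2.717×10⁹ × 3.493×10⁰ = 9.491×10⁹.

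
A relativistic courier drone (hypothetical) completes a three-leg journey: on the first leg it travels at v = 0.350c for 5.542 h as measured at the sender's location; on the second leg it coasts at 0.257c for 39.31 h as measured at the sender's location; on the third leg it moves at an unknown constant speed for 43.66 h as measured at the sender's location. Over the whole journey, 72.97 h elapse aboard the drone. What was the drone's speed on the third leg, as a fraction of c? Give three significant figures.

β = 0.731

Leg 1: γ = 1/√(1 − 0.350²) = 1/√0.8775 = 1.068; τ_1 = 5.542/1.068 = 5.191 h.
Leg 2: γ = 1/√(1 − 0.257²) = 1/√0.9340 = 1.035; τ_2 = 39.31/1.035 = 37.99 h.
Leg 3: speed unknown; τ_3 = 43.66/γ_3.
Total proper time: 5.191 + 37.99 + τ_3 = 72.97, so τ_3 = 72.97 − 43.18 = 29.79 h.
γ_3 = 43.66/29.79 = 1.466; β = √(1 − 1/γ²) = √0.5345.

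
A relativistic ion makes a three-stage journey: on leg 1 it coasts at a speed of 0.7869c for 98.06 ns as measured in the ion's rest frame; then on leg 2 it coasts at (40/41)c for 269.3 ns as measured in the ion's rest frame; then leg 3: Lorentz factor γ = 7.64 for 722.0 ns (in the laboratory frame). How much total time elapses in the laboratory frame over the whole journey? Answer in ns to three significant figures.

Δt = 2110 ns

Leg 1: γ = 1/√(1 − 0.7869²) = 1/√0.3808 = 1.621; Δt_1 = 1.621 × 98.06 = 158.9 ns.
Leg 2: γ = 1/√(1 − (40/41)²) = 41/9 ≈ 4.556; Δt_2 = 4.556 × 269.3 = 1227 ns.
Leg 3: 722.0 ns is already measured in the laboratory frame.
Total: 158.9 + 1227 + 722.0 ns.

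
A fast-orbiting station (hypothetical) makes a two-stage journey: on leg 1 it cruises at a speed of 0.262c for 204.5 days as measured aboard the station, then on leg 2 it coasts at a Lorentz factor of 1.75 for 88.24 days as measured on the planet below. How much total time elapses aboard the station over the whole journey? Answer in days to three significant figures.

τ = 255 days

Leg 1: 204.5 days is already measured aboard the station.
Leg 2: γ = 1.75; τ_2 = 88.24/1.750 = 50.42 days.
Total: 204.5 + 50.42 days.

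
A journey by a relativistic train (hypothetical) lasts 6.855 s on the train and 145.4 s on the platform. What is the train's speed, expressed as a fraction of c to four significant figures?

v = 0.9989c

The proper time is measured on the train (both events occur at the train's location); Δt is measured on the platform. γ = Δt/τ = 145.4/6.855 = 21.21.
β = √(1 − 1/γ²) = √(1 − 0.002223) = √0.9978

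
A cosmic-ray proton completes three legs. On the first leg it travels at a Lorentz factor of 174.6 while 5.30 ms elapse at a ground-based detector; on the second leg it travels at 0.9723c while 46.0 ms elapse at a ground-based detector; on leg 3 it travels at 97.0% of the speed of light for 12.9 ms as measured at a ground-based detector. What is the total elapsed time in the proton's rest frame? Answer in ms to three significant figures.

Leg 1: γ = 174.6; τ_1 = 5.30/174.6 = 0.03036 ms.
Leg 2: γ = 1/√(1 − 0.9723²) = 1/√0.05463 = 4.278; τ_2 = 46.0/4.278 = 10.75 ms.
Leg 3: β = 0.970; γ = 1/√(1 − 0.970²) = 1/√0.05910 = 4.113; τ_3 = 12.9/4.113 = 3.136 ms.
Total: 0.03036 + 10.75 + 3.136 ms.

τ = 13.9 ms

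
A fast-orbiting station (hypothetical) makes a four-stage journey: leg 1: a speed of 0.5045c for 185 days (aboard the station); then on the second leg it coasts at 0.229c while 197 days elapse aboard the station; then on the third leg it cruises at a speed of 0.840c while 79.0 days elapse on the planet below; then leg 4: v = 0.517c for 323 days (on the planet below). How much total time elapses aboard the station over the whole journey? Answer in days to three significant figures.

Leg 1: 185 days is already measured aboard the station.
Leg 2: 197 days is already measured aboard the station.
Leg 3: γ = 1/√(1 − 0.840²) = 1/√0.2944 = 1.843; τ_3 = 79.0/1.843 = 42.86 days.
Leg 4: γ = 1/√(1 − 0.517²) = 1/√0.7327 = 1.168; τ_4 = 323/1.168 = 276.5 days.
Total: 185.0 + 197.0 + 42.86 + 276.5 days.

τ = 701 days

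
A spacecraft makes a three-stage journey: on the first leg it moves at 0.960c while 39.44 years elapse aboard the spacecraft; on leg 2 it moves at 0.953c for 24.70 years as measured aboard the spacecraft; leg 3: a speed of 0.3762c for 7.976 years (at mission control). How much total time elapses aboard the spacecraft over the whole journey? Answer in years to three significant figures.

τ = 71.5 years

Leg 1: 39.44 years is already measured aboard the spacecraft.
Leg 2: 24.70 years is already measured aboard the spacecraft.
Leg 3: γ = 1/√(1 − 0.3762²) = 1/√0.8585 = 1.079; τ_3 = 7.976/1.079 = 7.390 years.
Total: 39.44 + 24.70 + 7.390 years.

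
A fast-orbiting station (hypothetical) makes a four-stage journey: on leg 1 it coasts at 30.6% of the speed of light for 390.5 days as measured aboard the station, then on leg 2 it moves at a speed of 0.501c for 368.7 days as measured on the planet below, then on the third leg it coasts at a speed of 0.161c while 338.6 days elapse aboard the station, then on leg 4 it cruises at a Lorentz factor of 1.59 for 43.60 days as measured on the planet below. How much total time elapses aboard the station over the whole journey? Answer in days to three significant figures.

τ = 1080 days

Leg 1: 390.5 days is already measured aboard the station.
Leg 2: γ = 1/√(1 − 0.501²) = 1/√0.7490 = 1.155; τ_2 = 368.7/1.155 = 319.1 days.
Leg 3: 338.6 days is already measured aboard the station.
Leg 4: γ = 1.59; τ_4 = 43.60/1.590 = 27.42 days.
Total: 390.5 + 319.1 + 338.6 + 27.42 days.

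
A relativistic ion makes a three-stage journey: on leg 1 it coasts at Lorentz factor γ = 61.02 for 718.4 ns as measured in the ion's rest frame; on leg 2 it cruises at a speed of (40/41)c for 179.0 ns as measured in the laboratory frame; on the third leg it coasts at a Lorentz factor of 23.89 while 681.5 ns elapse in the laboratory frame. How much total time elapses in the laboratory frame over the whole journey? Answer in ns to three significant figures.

Leg 1: γ = 61.02; Δt_1 = 61.02 × 718.4 = 4.384×10⁴ ns.
Leg 2: 179.0 ns is already measured in the laboratory frame.
Leg 3: 681.5 ns is already measured in the laboratory frame.
Total: 4.384×10⁴ + 179.0 + 681.5 ns.

Δt = 4.47×10⁴ ns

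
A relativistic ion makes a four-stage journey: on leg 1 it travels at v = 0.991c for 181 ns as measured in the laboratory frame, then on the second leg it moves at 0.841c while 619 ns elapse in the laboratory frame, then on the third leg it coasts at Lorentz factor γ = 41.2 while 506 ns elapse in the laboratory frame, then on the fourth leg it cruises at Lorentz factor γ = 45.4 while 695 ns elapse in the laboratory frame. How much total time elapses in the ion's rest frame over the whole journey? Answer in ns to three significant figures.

Leg 1: γ = 1/√(1 − 0.991²) = 1/√0.01792 = 7.470; τ_1 = 181/7.470 = 24.23 ns.
Leg 2: γ = 1/√(1 − 0.841²) = 1/√0.2927 = 1.848; τ_2 = 619/1.848 = 334.9 ns.
Leg 3: γ = 41.2; τ_3 = 506/41.20 = 12.28 ns.
Leg 4: γ = 45.4; τ_4 = 695/45.40 = 15.31 ns.
Total: 24.23 + 334.9 + 12.28 + 15.31 ns.

τ = 387 ns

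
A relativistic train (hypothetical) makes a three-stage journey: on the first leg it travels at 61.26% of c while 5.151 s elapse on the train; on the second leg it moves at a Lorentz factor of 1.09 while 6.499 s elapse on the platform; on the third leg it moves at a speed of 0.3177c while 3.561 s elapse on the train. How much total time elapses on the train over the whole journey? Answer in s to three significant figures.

τ = 14.7 s

Leg 1: 5.151 s is already measured on the train.
Leg 2: γ = 1.09; τ_2 = 6.499/1.090 = 5.962 s.
Leg 3: 3.561 s is already measured on the train.
Total: 5.151 + 5.962 + 3.561 s.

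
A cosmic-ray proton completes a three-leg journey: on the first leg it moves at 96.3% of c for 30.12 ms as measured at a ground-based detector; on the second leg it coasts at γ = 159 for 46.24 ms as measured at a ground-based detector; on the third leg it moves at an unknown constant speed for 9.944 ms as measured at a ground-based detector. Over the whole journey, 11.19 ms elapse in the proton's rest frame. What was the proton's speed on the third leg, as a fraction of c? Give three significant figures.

β = 0.960

Leg 1: β = 0.963; γ = 1/√(1 − 0.963²) = 1/√0.07263 = 3.711; τ_1 = 30.12/3.711 = 8.117 ms.
Leg 2: γ = 159; τ_2 = 46.24/159.0 = 0.2908 ms.
Leg 3: speed unknown; τ_3 = 9.944/γ_3.
Total proper time: 8.117 + 0.2908 + τ_3 = 11.19, so τ_3 = 11.19 − 8.408 = 2.782 ms.
γ_3 = 9.944/2.782 = 3.575; β = √(1 − 1/γ²) = √0.9217.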